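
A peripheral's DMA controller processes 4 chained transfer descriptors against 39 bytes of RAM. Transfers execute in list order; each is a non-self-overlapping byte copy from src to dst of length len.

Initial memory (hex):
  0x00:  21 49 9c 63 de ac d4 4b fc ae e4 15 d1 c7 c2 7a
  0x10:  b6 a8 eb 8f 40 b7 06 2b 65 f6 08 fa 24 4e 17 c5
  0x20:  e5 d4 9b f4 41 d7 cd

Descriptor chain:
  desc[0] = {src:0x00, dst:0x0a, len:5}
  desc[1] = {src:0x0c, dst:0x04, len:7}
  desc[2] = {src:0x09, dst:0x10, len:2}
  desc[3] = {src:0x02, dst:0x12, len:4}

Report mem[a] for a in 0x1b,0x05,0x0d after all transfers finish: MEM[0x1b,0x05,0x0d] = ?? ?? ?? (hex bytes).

MEM[0x1b,0x05,0x0d] = fa 63 63

#0 dst[0x0a+5] := {0x21,0x49,0x9c,0x63,0xde}
#1 dst[0x04+7] := {0x9c,0x63,0xde,0x7a,0xb6,0xa8,0xeb}
#2 dst[0x10+2] := {0xa8,0xeb}
#3 dst[0x12+4] := {0x9c,0x63,0x9c,0x63}
query mem[0x1b]=0xfa, mem[0x05]=0x63, mem[0x0d]=0x63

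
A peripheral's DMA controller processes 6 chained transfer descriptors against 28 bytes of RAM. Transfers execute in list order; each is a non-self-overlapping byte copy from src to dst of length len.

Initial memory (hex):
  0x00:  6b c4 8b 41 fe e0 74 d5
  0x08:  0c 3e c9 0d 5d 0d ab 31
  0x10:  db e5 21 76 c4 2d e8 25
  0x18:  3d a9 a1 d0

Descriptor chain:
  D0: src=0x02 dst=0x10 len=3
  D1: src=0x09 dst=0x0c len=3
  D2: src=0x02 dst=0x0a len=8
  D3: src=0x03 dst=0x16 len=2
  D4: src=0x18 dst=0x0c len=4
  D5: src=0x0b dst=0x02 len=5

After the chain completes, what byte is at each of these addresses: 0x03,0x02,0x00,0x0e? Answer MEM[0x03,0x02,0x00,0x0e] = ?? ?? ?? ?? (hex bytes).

#0 dst[0x10+3] := {0x8b,0x41,0xfe}
#1 dst[0x0c+3] := {0x3e,0xc9,0x0d}
#2 dst[0x0a+8] := {0x8b,0x41,0xfe,0xe0,0x74,0xd5,0x0c,0x3e}
#3 dst[0x16+2] := {0x41,0xfe}
#4 dst[0x0c+4] := {0x3d,0xa9,0xa1,0xd0}
#5 dst[0x02+5] := {0x41,0x3d,0xa9,0xa1,0xd0}
query mem[0x03]=0x3d, mem[0x02]=0x41, mem[0x00]=0x6b, mem[0x0e]=0xa1

MEM[0x03,0x02,0x00,0x0e] = 3d 41 6b a1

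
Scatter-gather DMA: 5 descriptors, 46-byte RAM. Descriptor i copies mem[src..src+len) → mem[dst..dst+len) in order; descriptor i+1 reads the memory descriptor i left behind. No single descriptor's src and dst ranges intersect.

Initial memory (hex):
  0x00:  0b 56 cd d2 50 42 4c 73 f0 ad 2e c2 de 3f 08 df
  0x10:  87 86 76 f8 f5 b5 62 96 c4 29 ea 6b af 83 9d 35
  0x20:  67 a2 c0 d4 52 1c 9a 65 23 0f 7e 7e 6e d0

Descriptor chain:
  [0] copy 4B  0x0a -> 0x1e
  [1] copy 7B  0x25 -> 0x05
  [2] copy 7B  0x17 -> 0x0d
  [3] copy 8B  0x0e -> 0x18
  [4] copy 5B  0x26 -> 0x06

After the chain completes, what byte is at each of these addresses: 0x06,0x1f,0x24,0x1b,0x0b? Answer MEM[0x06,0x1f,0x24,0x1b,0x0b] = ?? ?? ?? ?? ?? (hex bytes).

#0 dst[0x1e+4] := {0x2e,0xc2,0xde,0x3f}
#1 dst[0x05+7] := {0x1c,0x9a,0x65,0x23,0x0f,0x7e,0x7e}
#2 dst[0x0d+7] := {0x96,0xc4,0x29,0xea,0x6b,0xaf,0x83}
#3 dst[0x18+8] := {0xc4,0x29,0xea,0x6b,0xaf,0x83,0xf5,0xb5}
#4 dst[0x06+5] := {0x9a,0x65,0x23,0x0f,0x7e}
query mem[0x06]=0x9a, mem[0x1f]=0xb5, mem[0x24]=0x52, mem[0x1b]=0x6b, mem[0x0b]=0x7e

MEM[0x06,0x1f,0x24,0x1b,0x0b] = 9a b5 52 6b 7e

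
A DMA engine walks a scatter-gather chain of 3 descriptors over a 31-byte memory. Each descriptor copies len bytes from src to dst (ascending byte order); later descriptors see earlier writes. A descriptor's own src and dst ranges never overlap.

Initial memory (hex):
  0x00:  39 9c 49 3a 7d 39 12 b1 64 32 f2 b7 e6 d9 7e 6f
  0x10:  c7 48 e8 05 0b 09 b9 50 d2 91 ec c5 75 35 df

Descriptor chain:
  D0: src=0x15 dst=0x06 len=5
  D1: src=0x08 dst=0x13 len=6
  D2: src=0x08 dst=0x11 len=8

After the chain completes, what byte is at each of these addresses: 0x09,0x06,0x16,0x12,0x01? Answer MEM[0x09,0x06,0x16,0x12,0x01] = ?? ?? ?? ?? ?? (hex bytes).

MEM[0x09,0x06,0x16,0x12,0x01] = d2 09 d9 d2 9c

D0: mem[0x06..0x0a] <- [09 b9 50 d2 91]
D1: mem[0x13..0x18] <- [50 d2 91 b7 e6 d9]
D2: mem[0x11..0x18] <- [50 d2 91 b7 e6 d9 7e 6f]
query mem[0x09]=0xd2, mem[0x06]=0x09, mem[0x16]=0xd9, mem[0x12]=0xd2, mem[0x01]=0x9c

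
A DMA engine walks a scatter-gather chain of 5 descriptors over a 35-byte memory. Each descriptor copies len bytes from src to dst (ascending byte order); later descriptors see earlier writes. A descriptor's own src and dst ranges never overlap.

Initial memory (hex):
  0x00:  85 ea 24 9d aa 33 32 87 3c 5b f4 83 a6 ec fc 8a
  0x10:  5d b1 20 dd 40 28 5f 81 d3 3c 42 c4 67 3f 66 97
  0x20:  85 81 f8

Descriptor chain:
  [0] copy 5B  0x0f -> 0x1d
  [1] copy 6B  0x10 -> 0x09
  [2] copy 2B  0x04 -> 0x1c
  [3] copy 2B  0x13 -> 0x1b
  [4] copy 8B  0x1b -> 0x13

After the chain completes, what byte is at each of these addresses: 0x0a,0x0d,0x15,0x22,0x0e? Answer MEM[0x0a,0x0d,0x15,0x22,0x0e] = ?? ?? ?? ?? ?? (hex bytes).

MEM[0x0a,0x0d,0x15,0x22,0x0e] = b1 40 33 f8 28

#0 dst[0x1d+5] := {0x8a,0x5d,0xb1,0x20,0xdd}
#1 dst[0x09+6] := {0x5d,0xb1,0x20,0xdd,0x40,0x28}
#2 dst[0x1c+2] := {0xaa,0x33}
#3 dst[0x1b+2] := {0xdd,0x40}
#4 dst[0x13+8] := {0xdd,0x40,0x33,0x5d,0xb1,0x20,0xdd,0xf8}
query mem[0x0a]=0xb1, mem[0x0d]=0x40, mem[0x15]=0x33, mem[0x22]=0xf8, mem[0x0e]=0x28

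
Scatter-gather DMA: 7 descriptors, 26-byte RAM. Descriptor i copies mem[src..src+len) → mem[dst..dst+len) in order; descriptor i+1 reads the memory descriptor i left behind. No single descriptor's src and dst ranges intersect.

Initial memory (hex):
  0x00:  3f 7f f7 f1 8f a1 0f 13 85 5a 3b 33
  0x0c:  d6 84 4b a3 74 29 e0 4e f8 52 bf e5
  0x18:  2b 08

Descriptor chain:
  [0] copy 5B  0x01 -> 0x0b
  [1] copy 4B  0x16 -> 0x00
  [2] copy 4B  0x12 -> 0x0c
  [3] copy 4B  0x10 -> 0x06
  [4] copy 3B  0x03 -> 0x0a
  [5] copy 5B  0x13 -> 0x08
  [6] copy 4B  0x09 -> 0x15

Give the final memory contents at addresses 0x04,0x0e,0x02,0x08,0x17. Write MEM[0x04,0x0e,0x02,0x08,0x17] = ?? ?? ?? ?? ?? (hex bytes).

[0] 0x01->0x0b len=5 : 7f f7 f1 8f a1
[1] 0x16->0x00 len=4 : bf e5 2b 08
[2] 0x12->0x0c len=4 : e0 4e f8 52
[3] 0x10->0x06 len=4 : 74 29 e0 4e
[4] 0x03->0x0a len=3 : 08 8f a1
[5] 0x13->0x08 len=5 : 4e f8 52 bf e5
[6] 0x09->0x15 len=4 : f8 52 bf e5
query mem[0x04]=0x8f, mem[0x0e]=0xf8, mem[0x02]=0x2b, mem[0x08]=0x4e, mem[0x17]=0xbf

MEM[0x04,0x0e,0x02,0x08,0x17] = 8f f8 2b 4e bf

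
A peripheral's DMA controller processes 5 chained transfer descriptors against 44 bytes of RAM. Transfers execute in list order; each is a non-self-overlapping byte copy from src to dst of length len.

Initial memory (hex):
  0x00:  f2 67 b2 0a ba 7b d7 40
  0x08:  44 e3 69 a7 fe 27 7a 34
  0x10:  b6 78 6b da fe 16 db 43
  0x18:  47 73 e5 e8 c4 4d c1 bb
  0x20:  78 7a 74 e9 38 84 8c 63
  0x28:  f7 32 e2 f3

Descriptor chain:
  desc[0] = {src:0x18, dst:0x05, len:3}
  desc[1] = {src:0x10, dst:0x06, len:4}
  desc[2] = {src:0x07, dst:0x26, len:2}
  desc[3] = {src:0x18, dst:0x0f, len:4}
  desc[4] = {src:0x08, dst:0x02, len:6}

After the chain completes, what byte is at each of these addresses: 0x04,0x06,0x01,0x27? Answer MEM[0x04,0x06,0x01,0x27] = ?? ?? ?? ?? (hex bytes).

D0: mem[0x05..0x07] <- [47 73 e5]
D1: mem[0x06..0x09] <- [b6 78 6b da]
D2: mem[0x26..0x27] <- [78 6b]
D3: mem[0x0f..0x12] <- [47 73 e5 e8]
D4: mem[0x02..0x07] <- [6b da 69 a7 fe 27]
query mem[0x04]=0x69, mem[0x06]=0xfe, mem[0x01]=0x67, mem[0x27]=0x6b

MEM[0x04,0x06,0x01,0x27] = 69 fe 67 6b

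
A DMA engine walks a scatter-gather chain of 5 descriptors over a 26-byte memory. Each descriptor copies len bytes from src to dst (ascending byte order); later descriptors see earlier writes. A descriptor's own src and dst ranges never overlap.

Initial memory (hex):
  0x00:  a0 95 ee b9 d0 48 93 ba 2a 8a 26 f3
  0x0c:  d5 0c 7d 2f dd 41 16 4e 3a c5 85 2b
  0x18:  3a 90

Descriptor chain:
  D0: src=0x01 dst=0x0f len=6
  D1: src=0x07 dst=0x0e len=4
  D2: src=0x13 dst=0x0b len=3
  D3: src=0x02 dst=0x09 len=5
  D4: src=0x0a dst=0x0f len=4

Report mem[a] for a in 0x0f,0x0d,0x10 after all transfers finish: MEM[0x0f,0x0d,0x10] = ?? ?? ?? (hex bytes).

[0] 0x01->0x0f len=6 : 95 ee b9 d0 48 93
[1] 0x07->0x0e len=4 : ba 2a 8a 26
[2] 0x13->0x0b len=3 : 48 93 c5
[3] 0x02->0x09 len=5 : ee b9 d0 48 93
[4] 0x0a->0x0f len=4 : b9 d0 48 93
query mem[0x0f]=0xb9, mem[0x0d]=0x93, mem[0x10]=0xd0

MEM[0x0f,0x0d,0x10] = b9 93 d0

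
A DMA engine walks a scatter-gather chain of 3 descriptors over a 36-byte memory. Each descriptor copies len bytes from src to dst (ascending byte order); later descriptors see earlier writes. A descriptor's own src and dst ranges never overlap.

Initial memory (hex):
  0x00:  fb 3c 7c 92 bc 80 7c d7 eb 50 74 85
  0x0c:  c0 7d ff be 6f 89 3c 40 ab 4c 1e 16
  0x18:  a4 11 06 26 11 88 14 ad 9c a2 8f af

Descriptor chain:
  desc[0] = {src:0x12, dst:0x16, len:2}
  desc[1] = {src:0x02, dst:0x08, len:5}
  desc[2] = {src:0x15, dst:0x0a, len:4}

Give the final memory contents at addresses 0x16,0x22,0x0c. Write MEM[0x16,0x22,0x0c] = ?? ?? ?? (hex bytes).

MEM[0x16,0x22,0x0c] = 3c 8f 40

#0 dst[0x16+2] := {0x3c,0x40}
#1 dst[0x08+5] := {0x7c,0x92,0xbc,0x80,0x7c}
#2 dst[0x0a+4] := {0x4c,0x3c,0x40,0xa4}
query mem[0x16]=0x3c, mem[0x22]=0x8f, mem[0x0c]=0x40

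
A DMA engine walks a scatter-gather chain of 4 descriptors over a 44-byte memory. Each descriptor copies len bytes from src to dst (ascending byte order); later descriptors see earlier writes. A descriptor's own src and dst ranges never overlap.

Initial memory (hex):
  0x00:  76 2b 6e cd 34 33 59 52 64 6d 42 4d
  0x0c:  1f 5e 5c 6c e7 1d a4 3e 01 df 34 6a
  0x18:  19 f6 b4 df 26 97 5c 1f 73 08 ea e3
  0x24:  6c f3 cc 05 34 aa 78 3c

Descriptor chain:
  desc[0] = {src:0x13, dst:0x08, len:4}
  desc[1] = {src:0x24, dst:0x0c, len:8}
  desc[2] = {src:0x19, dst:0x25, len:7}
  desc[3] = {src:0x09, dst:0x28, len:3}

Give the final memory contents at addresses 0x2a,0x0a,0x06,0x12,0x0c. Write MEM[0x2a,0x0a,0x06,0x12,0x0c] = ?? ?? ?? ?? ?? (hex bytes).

#0 dst[0x08+4] := {0x3e,0x01,0xdf,0x34}
#1 dst[0x0c+8] := {0x6c,0xf3,0xcc,0x05,0x34,0xaa,0x78,0x3c}
#2 dst[0x25+7] := {0xf6,0xb4,0xdf,0x26,0x97,0x5c,0x1f}
#3 dst[0x28+3] := {0x01,0xdf,0x34}
query mem[0x2a]=0x34, mem[0x0a]=0xdf, mem[0x06]=0x59, mem[0x12]=0x78, mem[0x0c]=0x6c

MEM[0x2a,0x0a,0x06,0x12,0x0c] = 34 df 59 78 6c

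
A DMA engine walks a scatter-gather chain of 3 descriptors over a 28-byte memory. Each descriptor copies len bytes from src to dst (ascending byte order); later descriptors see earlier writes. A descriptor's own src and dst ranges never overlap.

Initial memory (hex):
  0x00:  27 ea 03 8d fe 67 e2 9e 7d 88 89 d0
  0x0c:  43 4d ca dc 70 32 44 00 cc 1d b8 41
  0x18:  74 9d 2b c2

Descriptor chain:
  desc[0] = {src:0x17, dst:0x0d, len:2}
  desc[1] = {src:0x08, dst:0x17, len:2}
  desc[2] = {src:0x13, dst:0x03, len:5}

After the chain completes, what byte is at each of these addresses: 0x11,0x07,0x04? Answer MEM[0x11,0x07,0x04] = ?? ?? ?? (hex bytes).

  after D0: wrote 2B at 0x0d = 4174
  after D1: wrote 2B at 0x17 = 7d88
  after D2: wrote 5B at 0x03 = 00cc1db87d
query mem[0x11]=0x32, mem[0x07]=0x7d, mem[0x04]=0xcc

MEM[0x11,0x07,0x04] = 32 7d cc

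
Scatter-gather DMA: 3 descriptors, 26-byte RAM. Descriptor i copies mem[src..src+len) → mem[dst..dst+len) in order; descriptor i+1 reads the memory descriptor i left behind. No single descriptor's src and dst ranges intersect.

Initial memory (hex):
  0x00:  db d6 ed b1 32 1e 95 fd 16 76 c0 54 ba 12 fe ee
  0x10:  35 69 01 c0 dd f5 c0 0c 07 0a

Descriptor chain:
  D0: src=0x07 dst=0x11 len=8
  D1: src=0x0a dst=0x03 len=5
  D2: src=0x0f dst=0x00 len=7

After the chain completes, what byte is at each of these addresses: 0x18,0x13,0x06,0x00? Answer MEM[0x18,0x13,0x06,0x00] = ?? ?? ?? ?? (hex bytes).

D0: mem[0x11..0x18] <- [fd 16 76 c0 54 ba 12 fe]
D1: mem[0x03..0x07] <- [c0 54 ba 12 fe]
D2: mem[0x00..0x06] <- [ee 35 fd 16 76 c0 54]
query mem[0x18]=0xfe, mem[0x13]=0x76, mem[0x06]=0x54, mem[0x00]=0xee

MEM[0x18,0x13,0x06,0x00] = fe 76 54 ee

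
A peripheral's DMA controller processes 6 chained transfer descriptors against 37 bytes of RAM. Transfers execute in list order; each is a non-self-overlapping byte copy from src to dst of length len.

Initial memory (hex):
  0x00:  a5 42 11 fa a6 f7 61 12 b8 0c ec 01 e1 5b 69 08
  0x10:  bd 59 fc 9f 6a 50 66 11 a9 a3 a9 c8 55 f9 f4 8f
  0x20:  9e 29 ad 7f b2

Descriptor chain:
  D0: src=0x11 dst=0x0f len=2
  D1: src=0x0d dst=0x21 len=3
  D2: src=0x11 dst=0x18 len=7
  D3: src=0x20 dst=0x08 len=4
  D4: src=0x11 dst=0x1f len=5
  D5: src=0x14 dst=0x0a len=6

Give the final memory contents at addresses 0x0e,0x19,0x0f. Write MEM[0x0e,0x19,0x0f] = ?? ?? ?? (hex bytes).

MEM[0x0e,0x19,0x0f] = 59 fc fc

[0] 0x11->0x0f len=2 : 59 fc
[1] 0x0d->0x21 len=3 : 5b 69 59
[2] 0x11->0x18 len=7 : 59 fc 9f 6a 50 66 11
[3] 0x20->0x08 len=4 : 9e 5b 69 59
[4] 0x11->0x1f len=5 : 59 fc 9f 6a 50
[5] 0x14->0x0a len=6 : 6a 50 66 11 59 fc
query mem[0x0e]=0x59, mem[0x19]=0xfc, mem[0x0f]=0xfc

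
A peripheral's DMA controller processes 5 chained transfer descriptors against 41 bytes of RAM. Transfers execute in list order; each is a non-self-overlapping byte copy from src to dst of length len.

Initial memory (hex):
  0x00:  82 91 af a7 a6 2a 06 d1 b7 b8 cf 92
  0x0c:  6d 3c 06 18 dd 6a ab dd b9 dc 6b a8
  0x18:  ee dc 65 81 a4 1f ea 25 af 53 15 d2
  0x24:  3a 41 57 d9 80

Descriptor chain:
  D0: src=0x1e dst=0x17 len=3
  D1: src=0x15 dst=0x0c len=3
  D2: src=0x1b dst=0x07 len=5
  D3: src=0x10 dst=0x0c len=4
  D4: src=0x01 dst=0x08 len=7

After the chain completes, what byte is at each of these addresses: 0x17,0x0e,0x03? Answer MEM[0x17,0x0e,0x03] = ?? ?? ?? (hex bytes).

MEM[0x17,0x0e,0x03] = ea 81 a7

[0] 0x1e->0x17 len=3 : ea 25 af
[1] 0x15->0x0c len=3 : dc 6b ea
[2] 0x1b->0x07 len=5 : 81 a4 1f ea 25
[3] 0x10->0x0c len=4 : dd 6a ab dd
[4] 0x01->0x08 len=7 : 91 af a7 a6 2a 06 81
query mem[0x17]=0xea, mem[0x0e]=0x81, mem[0x03]=0xa7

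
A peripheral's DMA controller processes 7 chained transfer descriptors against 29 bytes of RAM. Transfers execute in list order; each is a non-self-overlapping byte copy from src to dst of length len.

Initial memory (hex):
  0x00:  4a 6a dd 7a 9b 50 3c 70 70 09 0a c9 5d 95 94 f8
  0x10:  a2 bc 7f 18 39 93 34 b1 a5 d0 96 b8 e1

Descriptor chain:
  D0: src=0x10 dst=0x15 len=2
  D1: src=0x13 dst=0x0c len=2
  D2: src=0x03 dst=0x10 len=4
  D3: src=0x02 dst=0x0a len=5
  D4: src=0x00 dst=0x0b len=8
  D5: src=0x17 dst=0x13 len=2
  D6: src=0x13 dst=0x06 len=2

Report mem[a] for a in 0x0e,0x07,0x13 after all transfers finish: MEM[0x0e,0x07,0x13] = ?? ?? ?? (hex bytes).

#0 dst[0x15+2] := {0xa2,0xbc}
#1 dst[0x0c+2] := {0x18,0x39}
#2 dst[0x10+4] := {0x7a,0x9b,0x50,0x3c}
#3 dst[0x0a+5] := {0xdd,0x7a,0x9b,0x50,0x3c}
#4 dst[0x0b+8] := {0x4a,0x6a,0xdd,0x7a,0x9b,0x50,0x3c,0x70}
#5 dst[0x13+2] := {0xb1,0xa5}
#6 dst[0x06+2] := {0xb1,0xa5}
query mem[0x0e]=0x7a, mem[0x07]=0xa5, mem[0x13]=0xb1

MEM[0x0e,0x07,0x13] = 7a a5 b1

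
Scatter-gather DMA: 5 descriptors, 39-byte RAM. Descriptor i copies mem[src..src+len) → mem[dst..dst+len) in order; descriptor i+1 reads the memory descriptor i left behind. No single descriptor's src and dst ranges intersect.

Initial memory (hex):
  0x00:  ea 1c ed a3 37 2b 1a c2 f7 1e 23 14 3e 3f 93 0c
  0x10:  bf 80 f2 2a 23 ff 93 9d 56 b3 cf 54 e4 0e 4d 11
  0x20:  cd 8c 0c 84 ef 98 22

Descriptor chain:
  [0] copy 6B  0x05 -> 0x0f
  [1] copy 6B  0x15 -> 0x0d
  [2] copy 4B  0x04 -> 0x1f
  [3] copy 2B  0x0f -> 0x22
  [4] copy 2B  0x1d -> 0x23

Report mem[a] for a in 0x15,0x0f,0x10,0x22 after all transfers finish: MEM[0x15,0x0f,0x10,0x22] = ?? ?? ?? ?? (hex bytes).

D0: mem[0x0f..0x14] <- [2b 1a c2 f7 1e 23]
D1: mem[0x0d..0x12] <- [ff 93 9d 56 b3 cf]
D2: mem[0x1f..0x22] <- [37 2b 1a c2]
D3: mem[0x22..0x23] <- [9d 56]
D4: mem[0x23..0x24] <- [0e 4d]
query mem[0x15]=0xff, mem[0x0f]=0x9d, mem[0x10]=0x56, mem[0x22]=0x9d

MEM[0x15,0x0f,0x10,0x22] = ff 9d 56 9d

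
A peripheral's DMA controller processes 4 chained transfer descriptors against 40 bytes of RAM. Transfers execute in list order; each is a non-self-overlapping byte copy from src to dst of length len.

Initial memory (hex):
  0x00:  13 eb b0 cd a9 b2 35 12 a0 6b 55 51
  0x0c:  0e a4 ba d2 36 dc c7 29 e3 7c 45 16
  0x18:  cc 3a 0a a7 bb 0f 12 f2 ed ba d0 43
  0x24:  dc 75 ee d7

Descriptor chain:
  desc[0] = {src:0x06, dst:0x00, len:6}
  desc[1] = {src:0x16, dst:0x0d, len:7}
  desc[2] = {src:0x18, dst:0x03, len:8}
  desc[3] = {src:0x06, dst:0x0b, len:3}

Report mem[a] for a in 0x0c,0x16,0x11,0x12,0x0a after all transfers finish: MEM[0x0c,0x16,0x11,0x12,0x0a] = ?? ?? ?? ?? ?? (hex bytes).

MEM[0x0c,0x16,0x11,0x12,0x0a] = bb 45 0a a7 f2

  after D0: wrote 6B at 0x00 = 3512a06b5551
  after D1: wrote 7B at 0x0d = 4516cc3a0aa7bb
  after D2: wrote 8B at 0x03 = cc3a0aa7bb0f12f2
  after D3: wrote 3B at 0x0b = a7bb0f
query mem[0x0c]=0xbb, mem[0x16]=0x45, mem[0x11]=0x0a, mem[0x12]=0xa7, mem[0x0a]=0xf2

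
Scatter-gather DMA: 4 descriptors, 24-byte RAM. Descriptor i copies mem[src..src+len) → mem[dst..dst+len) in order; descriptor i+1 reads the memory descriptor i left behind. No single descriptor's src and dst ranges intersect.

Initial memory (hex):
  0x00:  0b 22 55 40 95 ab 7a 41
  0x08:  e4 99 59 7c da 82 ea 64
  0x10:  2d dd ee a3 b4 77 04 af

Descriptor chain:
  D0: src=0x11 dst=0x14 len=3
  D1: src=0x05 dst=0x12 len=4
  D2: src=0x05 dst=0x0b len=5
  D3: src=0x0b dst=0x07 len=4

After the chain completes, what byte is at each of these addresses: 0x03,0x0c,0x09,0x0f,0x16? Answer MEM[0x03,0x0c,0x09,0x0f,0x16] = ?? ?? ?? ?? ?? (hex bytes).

#0 dst[0x14+3] := {0xdd,0xee,0xa3}
#1 dst[0x12+4] := {0xab,0x7a,0x41,0xe4}
#2 dst[0x0b+5] := {0xab,0x7a,0x41,0xe4,0x99}
#3 dst[0x07+4] := {0xab,0x7a,0x41,0xe4}
query mem[0x03]=0x40, mem[0x0c]=0x7a, mem[0x09]=0x41, mem[0x0f]=0x99, mem[0x16]=0xa3

MEM[0x03,0x0c,0x09,0x0f,0x16] = 40 7a 41 99 a3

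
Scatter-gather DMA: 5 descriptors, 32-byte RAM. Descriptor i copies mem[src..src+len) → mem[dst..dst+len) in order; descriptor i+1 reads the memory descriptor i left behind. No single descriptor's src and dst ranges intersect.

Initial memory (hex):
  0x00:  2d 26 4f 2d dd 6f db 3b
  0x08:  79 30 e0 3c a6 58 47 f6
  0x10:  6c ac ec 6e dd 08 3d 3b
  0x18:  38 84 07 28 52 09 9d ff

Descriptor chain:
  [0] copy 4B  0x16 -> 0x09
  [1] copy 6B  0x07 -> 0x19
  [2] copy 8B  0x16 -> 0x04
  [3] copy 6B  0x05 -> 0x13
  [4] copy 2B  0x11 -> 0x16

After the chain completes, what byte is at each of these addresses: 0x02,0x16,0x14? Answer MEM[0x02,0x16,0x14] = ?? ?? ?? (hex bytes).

MEM[0x02,0x16,0x14] = 4f ac 38

[0] 0x16->0x09 len=4 : 3d 3b 38 84
[1] 0x07->0x19 len=6 : 3b 79 3d 3b 38 84
[2] 0x16->0x04 len=8 : 3d 3b 38 3b 79 3d 3b 38
[3] 0x05->0x13 len=6 : 3b 38 3b 79 3d 3b
[4] 0x11->0x16 len=2 : ac ec
query mem[0x02]=0x4f, mem[0x16]=0xac, mem[0x14]=0x38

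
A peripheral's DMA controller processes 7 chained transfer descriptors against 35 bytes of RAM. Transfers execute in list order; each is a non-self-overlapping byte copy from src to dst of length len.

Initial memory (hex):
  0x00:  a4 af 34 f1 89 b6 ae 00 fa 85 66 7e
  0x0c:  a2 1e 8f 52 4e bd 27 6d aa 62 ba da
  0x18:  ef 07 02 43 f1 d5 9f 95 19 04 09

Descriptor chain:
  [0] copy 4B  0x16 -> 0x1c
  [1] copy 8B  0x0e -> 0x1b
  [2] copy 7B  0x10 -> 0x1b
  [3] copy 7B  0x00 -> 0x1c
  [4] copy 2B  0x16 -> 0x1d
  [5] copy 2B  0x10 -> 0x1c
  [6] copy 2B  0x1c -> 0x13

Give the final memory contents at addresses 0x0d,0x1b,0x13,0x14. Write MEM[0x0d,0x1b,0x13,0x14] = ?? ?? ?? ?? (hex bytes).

MEM[0x0d,0x1b,0x13,0x14] = 1e 4e 4e bd

#0 dst[0x1c+4] := {0xba,0xda,0xef,0x07}
#1 dst[0x1b+8] := {0x8f,0x52,0x4e,0xbd,0x27,0x6d,0xaa,0x62}
#2 dst[0x1b+7] := {0x4e,0xbd,0x27,0x6d,0xaa,0x62,0xba}
#3 dst[0x1c+7] := {0xa4,0xaf,0x34,0xf1,0x89,0xb6,0xae}
#4 dst[0x1d+2] := {0xba,0xda}
#5 dst[0x1c+2] := {0x4e,0xbd}
#6 dst[0x13+2] := {0x4e,0xbd}
query mem[0x0d]=0x1e, mem[0x1b]=0x4e, mem[0x13]=0x4e, mem[0x14]=0xbd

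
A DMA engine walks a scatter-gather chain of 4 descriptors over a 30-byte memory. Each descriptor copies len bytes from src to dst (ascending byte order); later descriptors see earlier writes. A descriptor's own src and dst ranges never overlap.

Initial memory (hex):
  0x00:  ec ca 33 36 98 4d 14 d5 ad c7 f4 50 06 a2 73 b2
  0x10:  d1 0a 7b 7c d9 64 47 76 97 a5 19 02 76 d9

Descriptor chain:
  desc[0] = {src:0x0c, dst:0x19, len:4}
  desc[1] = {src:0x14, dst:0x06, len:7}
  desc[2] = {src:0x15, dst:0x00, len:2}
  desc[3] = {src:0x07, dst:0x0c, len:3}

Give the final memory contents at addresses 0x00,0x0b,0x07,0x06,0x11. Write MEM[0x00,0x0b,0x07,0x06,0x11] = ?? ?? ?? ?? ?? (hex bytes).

D0: mem[0x19..0x1c] <- [06 a2 73 b2]
D1: mem[0x06..0x0c] <- [d9 64 47 76 97 06 a2]
D2: mem[0x00..0x01] <- [64 47]
D3: mem[0x0c..0x0e] <- [64 47 76]
query mem[0x00]=0x64, mem[0x0b]=0x06, mem[0x07]=0x64, mem[0x06]=0xd9, mem[0x11]=0x0a

MEM[0x00,0x0b,0x07,0x06,0x11] = 64 06 64 d9 0a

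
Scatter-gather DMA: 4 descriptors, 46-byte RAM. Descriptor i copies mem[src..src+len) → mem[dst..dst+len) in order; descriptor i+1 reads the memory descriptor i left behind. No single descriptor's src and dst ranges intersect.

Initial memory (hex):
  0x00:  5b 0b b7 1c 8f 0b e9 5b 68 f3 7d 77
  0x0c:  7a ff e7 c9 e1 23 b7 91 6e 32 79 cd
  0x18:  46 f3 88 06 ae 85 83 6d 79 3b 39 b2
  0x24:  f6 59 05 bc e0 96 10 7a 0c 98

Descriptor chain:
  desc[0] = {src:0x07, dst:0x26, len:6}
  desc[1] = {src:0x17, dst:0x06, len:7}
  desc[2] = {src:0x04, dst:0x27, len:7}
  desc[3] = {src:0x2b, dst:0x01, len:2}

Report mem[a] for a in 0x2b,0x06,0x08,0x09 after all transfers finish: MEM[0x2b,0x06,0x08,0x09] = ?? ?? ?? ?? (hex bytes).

#0 dst[0x26+6] := {0x5b,0x68,0xf3,0x7d,0x77,0x7a}
#1 dst[0x06+7] := {0xcd,0x46,0xf3,0x88,0x06,0xae,0x85}
#2 dst[0x27+7] := {0x8f,0x0b,0xcd,0x46,0xf3,0x88,0x06}
#3 dst[0x01+2] := {0xf3,0x88}
query mem[0x2b]=0xf3, mem[0x06]=0xcd, mem[0x08]=0xf3, mem[0x09]=0x88

MEM[0x2b,0x06,0x08,0x09] = f3 cd f3 88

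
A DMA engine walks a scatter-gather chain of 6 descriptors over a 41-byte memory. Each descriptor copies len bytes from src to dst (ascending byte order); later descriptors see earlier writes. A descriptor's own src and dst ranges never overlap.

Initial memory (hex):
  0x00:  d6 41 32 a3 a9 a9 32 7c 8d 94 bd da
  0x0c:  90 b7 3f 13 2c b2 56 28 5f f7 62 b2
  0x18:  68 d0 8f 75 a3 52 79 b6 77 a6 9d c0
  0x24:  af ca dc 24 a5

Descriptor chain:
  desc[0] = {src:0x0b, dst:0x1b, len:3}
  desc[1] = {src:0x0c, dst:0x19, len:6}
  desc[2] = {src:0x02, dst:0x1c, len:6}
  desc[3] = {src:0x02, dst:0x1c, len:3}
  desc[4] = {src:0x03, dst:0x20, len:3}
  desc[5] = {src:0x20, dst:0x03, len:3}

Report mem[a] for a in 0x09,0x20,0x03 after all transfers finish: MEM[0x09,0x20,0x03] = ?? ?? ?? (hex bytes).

MEM[0x09,0x20,0x03] = 94 a3 a3

[0] 0x0b->0x1b len=3 : da 90 b7
[1] 0x0c->0x19 len=6 : 90 b7 3f 13 2c b2
[2] 0x02->0x1c len=6 : 32 a3 a9 a9 32 7c
[3] 0x02->0x1c len=3 : 32 a3 a9
[4] 0x03->0x20 len=3 : a3 a9 a9
[5] 0x20->0x03 len=3 : a3 a9 a9
query mem[0x09]=0x94, mem[0x20]=0xa3, mem[0x03]=0xa3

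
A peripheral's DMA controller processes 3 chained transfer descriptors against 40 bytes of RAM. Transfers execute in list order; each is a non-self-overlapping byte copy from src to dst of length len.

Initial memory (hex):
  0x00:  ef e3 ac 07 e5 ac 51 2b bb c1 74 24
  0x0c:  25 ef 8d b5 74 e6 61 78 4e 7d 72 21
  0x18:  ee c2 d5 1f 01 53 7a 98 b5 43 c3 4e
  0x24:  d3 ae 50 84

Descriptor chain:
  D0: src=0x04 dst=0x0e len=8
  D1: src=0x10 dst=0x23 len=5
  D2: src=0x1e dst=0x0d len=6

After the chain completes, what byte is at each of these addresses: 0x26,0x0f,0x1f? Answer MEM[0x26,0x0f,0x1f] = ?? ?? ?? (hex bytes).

  after D0: wrote 8B at 0x0e = e5ac512bbbc17424
  after D1: wrote 5B at 0x23 = 512bbbc174
  after D2: wrote 6B at 0x0d = 7a98b543c351
query mem[0x26]=0xc1, mem[0x0f]=0xb5, mem[0x1f]=0x98

MEM[0x26,0x0f,0x1f] = c1 b5 98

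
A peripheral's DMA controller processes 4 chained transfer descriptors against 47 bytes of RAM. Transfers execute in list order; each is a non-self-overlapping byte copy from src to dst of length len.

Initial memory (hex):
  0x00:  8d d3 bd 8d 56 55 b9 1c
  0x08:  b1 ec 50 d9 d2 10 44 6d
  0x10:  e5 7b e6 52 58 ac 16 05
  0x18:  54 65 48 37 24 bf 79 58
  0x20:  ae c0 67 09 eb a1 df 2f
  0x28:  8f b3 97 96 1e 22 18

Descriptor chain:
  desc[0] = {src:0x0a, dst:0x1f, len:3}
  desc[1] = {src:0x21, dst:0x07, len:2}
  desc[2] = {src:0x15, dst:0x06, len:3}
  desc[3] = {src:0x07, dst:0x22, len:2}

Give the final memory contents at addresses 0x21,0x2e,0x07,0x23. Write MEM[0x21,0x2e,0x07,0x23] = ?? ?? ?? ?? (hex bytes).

MEM[0x21,0x2e,0x07,0x23] = d2 18 16 05

  after D0: wrote 3B at 0x1f = 50d9d2
  after D1: wrote 2B at 0x07 = d267
  after D2: wrote 3B at 0x06 = ac1605
  after D3: wrote 2B at 0x22 = 1605
query mem[0x21]=0xd2, mem[0x2e]=0x18, mem[0x07]=0x16, mem[0x23]=0x05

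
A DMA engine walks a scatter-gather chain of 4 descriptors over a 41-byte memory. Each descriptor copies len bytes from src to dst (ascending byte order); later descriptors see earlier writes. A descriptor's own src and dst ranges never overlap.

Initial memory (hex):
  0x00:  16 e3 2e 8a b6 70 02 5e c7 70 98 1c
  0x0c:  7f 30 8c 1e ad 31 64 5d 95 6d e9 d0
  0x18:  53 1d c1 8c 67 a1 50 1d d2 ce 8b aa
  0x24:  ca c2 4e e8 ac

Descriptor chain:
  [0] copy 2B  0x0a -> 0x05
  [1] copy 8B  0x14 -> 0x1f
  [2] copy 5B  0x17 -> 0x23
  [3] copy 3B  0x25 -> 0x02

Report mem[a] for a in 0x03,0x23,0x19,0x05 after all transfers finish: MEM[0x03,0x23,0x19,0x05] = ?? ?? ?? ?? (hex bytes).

MEM[0x03,0x23,0x19,0x05] = c1 d0 1d 98

D0: mem[0x05..0x06] <- [98 1c]
D1: mem[0x1f..0x26] <- [95 6d e9 d0 53 1d c1 8c]
D2: mem[0x23..0x27] <- [d0 53 1d c1 8c]
D3: mem[0x02..0x04] <- [1d c1 8c]
query mem[0x03]=0xc1, mem[0x23]=0xd0, mem[0x19]=0x1d, mem[0x05]=0x98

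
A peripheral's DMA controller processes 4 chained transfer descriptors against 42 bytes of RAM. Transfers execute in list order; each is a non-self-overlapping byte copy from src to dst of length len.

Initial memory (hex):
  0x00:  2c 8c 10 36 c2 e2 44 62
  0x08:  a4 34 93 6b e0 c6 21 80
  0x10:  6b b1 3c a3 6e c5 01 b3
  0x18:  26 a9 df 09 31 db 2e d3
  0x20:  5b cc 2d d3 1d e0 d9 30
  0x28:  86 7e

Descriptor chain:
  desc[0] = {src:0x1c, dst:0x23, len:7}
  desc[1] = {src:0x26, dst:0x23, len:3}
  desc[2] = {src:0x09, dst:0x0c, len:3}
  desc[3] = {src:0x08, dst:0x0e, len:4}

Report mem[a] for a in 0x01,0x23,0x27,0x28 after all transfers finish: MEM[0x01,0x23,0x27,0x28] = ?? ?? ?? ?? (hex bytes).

MEM[0x01,0x23,0x27,0x28] = 8c d3 5b cc

D0: mem[0x23..0x29] <- [31 db 2e d3 5b cc 2d]
D1: mem[0x23..0x25] <- [d3 5b cc]
D2: mem[0x0c..0x0e] <- [34 93 6b]
D3: mem[0x0e..0x11] <- [a4 34 93 6b]
query mem[0x01]=0x8c, mem[0x23]=0xd3, mem[0x27]=0x5b, mem[0x28]=0xcc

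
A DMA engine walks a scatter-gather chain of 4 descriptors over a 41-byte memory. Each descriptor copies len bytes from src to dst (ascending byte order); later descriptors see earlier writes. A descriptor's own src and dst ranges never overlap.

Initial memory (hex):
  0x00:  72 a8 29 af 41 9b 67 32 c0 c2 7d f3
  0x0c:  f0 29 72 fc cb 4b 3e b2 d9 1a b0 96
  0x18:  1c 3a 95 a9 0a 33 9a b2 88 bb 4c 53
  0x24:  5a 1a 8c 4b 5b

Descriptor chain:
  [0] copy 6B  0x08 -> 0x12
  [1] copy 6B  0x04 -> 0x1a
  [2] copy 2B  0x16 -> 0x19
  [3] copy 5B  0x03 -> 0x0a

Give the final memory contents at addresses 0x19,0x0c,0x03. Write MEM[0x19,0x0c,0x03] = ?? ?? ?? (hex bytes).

MEM[0x19,0x0c,0x03] = f0 9b af

D0: mem[0x12..0x17] <- [c0 c2 7d f3 f0 29]
D1: mem[0x1a..0x1f] <- [41 9b 67 32 c0 c2]
D2: mem[0x19..0x1a] <- [f0 29]
D3: mem[0x0a..0x0e] <- [af 41 9b 67 32]
query mem[0x19]=0xf0, mem[0x0c]=0x9b, mem[0x03]=0xaf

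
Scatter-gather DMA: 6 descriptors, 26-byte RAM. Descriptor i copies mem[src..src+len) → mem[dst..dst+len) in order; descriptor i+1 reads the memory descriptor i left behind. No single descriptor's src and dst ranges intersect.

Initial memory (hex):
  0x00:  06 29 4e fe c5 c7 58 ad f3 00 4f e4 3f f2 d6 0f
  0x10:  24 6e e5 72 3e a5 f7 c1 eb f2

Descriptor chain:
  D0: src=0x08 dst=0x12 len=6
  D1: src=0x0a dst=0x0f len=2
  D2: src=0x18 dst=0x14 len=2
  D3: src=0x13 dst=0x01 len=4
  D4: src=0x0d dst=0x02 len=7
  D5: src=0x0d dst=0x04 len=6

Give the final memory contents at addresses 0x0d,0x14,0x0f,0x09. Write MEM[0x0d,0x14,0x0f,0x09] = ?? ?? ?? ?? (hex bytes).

MEM[0x0d,0x14,0x0f,0x09] = f2 eb 4f f3

#0 dst[0x12+6] := {0xf3,0x00,0x4f,0xe4,0x3f,0xf2}
#1 dst[0x0f+2] := {0x4f,0xe4}
#2 dst[0x14+2] := {0xeb,0xf2}
#3 dst[0x01+4] := {0x00,0xeb,0xf2,0x3f}
#4 dst[0x02+7] := {0xf2,0xd6,0x4f,0xe4,0x6e,0xf3,0x00}
#5 dst[0x04+6] := {0xf2,0xd6,0x4f,0xe4,0x6e,0xf3}
query mem[0x0d]=0xf2, mem[0x14]=0xeb, mem[0x0f]=0x4f, mem[0x09]=0xf3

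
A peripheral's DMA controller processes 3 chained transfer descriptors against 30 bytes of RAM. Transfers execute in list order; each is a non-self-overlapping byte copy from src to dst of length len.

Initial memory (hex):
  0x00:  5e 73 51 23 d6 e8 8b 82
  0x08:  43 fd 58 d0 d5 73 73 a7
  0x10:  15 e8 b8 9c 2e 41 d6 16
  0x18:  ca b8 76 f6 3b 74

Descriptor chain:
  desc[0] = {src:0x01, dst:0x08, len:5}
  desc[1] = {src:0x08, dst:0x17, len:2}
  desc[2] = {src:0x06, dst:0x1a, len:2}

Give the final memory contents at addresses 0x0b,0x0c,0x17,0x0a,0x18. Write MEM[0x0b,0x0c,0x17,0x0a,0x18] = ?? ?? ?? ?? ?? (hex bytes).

[0] 0x01->0x08 len=5 : 73 51 23 d6 e8
[1] 0x08->0x17 len=2 : 73 51
[2] 0x06->0x1a len=2 : 8b 82
query mem[0x0b]=0xd6, mem[0x0c]=0xe8, mem[0x17]=0x73, mem[0x0a]=0x23, mem[0x18]=0x51

MEM[0x0b,0x0c,0x17,0x0a,0x18] = d6 e8 73 23 51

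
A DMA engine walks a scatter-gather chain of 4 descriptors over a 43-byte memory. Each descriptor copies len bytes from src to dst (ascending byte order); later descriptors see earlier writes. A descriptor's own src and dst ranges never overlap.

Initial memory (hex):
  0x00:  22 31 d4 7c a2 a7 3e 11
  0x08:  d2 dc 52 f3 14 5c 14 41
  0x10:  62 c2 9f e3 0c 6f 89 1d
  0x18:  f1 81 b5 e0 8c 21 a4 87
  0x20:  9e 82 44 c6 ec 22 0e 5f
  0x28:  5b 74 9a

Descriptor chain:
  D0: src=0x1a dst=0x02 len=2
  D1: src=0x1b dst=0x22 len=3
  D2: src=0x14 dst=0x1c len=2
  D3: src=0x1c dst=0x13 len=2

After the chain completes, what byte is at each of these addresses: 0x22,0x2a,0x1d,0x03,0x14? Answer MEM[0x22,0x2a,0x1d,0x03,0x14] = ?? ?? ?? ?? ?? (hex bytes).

#0 dst[0x02+2] := {0xb5,0xe0}
#1 dst[0x22+3] := {0xe0,0x8c,0x21}
#2 dst[0x1c+2] := {0x0c,0x6f}
#3 dst[0x13+2] := {0x0c,0x6f}
query mem[0x22]=0xe0, mem[0x2a]=0x9a, mem[0x1d]=0x6f, mem[0x03]=0xe0, mem[0x14]=0x6f

MEM[0x22,0x2a,0x1d,0x03,0x14] = e0 9a 6f e0 6f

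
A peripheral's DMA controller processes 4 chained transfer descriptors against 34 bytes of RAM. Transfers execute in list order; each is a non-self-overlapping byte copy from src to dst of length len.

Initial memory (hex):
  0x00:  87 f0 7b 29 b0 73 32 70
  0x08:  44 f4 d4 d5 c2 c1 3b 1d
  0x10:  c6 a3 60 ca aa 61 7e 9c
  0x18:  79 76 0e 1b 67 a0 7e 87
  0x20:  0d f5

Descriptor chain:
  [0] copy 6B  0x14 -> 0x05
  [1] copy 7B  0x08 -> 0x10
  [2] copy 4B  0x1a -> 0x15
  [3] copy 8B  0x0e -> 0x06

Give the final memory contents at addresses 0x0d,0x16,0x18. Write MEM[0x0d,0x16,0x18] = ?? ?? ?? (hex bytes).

MEM[0x0d,0x16,0x18] = 0e 1b a0

D0: mem[0x05..0x0a] <- [aa 61 7e 9c 79 76]
D1: mem[0x10..0x16] <- [9c 79 76 d5 c2 c1 3b]
D2: mem[0x15..0x18] <- [0e 1b 67 a0]
D3: mem[0x06..0x0d] <- [3b 1d 9c 79 76 d5 c2 0e]
query mem[0x0d]=0x0e, mem[0x16]=0x1b, mem[0x18]=0xa0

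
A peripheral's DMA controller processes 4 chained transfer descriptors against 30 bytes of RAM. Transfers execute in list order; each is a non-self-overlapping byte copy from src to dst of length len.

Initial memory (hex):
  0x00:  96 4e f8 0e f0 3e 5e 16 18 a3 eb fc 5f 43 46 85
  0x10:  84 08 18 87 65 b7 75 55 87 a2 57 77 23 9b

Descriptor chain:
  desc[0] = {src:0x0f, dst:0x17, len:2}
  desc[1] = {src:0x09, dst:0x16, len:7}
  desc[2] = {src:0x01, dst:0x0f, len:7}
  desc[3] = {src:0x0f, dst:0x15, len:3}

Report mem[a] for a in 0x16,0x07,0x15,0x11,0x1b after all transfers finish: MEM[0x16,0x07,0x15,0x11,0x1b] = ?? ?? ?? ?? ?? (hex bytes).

[0] 0x0f->0x17 len=2 : 85 84
[1] 0x09->0x16 len=7 : a3 eb fc 5f 43 46 85
[2] 0x01->0x0f len=7 : 4e f8 0e f0 3e 5e 16
[3] 0x0f->0x15 len=3 : 4e f8 0e
query mem[0x16]=0xf8, mem[0x07]=0x16, mem[0x15]=0x4e, mem[0x11]=0x0e, mem[0x1b]=0x46

MEM[0x16,0x07,0x15,0x11,0x1b] = f8 16 4e 0e 46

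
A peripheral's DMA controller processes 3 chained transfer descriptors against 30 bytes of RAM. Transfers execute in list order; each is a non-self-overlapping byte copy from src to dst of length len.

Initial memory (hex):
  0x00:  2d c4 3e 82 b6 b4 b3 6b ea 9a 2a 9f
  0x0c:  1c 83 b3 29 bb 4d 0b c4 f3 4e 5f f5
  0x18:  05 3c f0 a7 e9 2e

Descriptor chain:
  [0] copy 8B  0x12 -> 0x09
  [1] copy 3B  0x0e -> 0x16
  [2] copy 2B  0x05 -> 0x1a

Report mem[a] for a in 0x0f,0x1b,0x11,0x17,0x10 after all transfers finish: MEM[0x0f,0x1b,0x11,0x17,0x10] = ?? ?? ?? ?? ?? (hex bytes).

#0 dst[0x09+8] := {0x0b,0xc4,0xf3,0x4e,0x5f,0xf5,0x05,0x3c}
#1 dst[0x16+3] := {0xf5,0x05,0x3c}
#2 dst[0x1a+2] := {0xb4,0xb3}
query mem[0x0f]=0x05, mem[0x1b]=0xb3, mem[0x11]=0x4d, mem[0x17]=0x05, mem[0x10]=0x3c

MEM[0x0f,0x1b,0x11,0x17,0x10] = 05 b3 4d 05 3c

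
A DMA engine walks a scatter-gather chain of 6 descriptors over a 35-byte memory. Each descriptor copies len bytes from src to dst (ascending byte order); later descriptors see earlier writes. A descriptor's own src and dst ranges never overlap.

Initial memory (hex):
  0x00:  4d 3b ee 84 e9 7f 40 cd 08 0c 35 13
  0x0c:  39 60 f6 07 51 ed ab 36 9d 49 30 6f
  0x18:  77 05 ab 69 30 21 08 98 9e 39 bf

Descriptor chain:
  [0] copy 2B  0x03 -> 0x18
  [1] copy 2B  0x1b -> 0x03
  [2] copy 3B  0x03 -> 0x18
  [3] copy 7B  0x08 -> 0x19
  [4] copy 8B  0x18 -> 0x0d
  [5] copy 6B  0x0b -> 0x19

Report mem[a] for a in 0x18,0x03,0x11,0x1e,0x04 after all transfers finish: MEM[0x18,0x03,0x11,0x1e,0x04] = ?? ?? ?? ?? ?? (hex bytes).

[0] 0x03->0x18 len=2 : 84 e9
[1] 0x1b->0x03 len=2 : 69 30
[2] 0x03->0x18 len=3 : 69 30 7f
[3] 0x08->0x19 len=7 : 08 0c 35 13 39 60 f6
[4] 0x18->0x0d len=8 : 69 08 0c 35 13 39 60 f6
[5] 0x0b->0x19 len=6 : 13 39 69 08 0c 35
query mem[0x18]=0x69, mem[0x03]=0x69, mem[0x11]=0x13, mem[0x1e]=0x35, mem[0x04]=0x30

MEM[0x18,0x03,0x11,0x1e,0x04] = 69 69 13 35 30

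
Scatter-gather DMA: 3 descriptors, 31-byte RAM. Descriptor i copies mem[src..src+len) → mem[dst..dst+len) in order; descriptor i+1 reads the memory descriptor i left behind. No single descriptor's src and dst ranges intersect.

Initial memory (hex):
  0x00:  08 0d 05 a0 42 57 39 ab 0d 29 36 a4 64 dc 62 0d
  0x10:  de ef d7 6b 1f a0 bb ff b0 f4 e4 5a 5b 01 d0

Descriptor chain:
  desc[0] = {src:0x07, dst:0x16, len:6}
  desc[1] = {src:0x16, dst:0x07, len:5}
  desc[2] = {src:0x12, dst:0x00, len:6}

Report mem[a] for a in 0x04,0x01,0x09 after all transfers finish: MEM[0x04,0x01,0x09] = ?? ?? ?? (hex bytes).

MEM[0x04,0x01,0x09] = ab 6b 29

#0 dst[0x16+6] := {0xab,0x0d,0x29,0x36,0xa4,0x64}
#1 dst[0x07+5] := {0xab,0x0d,0x29,0x36,0xa4}
#2 dst[0x00+6] := {0xd7,0x6b,0x1f,0xa0,0xab,0x0d}
query mem[0x04]=0xab, mem[0x01]=0x6b, mem[0x09]=0x29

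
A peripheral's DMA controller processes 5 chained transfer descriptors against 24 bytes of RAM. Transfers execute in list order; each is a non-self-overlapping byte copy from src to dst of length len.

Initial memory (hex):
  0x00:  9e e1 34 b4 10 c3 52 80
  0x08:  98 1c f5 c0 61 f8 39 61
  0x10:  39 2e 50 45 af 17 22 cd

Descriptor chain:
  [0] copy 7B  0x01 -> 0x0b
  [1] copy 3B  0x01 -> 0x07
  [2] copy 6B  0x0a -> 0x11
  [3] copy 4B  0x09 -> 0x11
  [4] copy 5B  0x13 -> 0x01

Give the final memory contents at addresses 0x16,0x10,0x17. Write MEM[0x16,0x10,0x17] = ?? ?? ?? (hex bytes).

#0 dst[0x0b+7] := {0xe1,0x34,0xb4,0x10,0xc3,0x52,0x80}
#1 dst[0x07+3] := {0xe1,0x34,0xb4}
#2 dst[0x11+6] := {0xf5,0xe1,0x34,0xb4,0x10,0xc3}
#3 dst[0x11+4] := {0xb4,0xf5,0xe1,0x34}
#4 dst[0x01+5] := {0xe1,0x34,0x10,0xc3,0xcd}
query mem[0x16]=0xc3, mem[0x10]=0x52, mem[0x17]=0xcd

MEM[0x16,0x10,0x17] = c3 52 cd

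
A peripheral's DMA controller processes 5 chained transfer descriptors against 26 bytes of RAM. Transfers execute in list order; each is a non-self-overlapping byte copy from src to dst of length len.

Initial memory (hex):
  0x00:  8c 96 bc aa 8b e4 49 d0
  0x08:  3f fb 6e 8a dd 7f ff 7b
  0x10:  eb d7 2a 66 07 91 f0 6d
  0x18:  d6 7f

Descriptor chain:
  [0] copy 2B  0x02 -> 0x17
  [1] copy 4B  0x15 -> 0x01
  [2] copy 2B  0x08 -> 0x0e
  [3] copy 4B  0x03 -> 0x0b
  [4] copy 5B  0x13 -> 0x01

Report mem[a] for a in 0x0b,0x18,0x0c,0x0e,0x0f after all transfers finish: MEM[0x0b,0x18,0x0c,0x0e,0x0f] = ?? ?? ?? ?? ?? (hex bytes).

[0] 0x02->0x17 len=2 : bc aa
[1] 0x15->0x01 len=4 : 91 f0 bc aa
[2] 0x08->0x0e len=2 : 3f fb
[3] 0x03->0x0b len=4 : bc aa e4 49
[4] 0x13->0x01 len=5 : 66 07 91 f0 bc
query mem[0x0b]=0xbc, mem[0x18]=0xaa, mem[0x0c]=0xaa, mem[0x0e]=0x49, mem[0x0f]=0xfb

MEM[0x0b,0x18,0x0c,0x0e,0x0f] = bc aa aa 49 fb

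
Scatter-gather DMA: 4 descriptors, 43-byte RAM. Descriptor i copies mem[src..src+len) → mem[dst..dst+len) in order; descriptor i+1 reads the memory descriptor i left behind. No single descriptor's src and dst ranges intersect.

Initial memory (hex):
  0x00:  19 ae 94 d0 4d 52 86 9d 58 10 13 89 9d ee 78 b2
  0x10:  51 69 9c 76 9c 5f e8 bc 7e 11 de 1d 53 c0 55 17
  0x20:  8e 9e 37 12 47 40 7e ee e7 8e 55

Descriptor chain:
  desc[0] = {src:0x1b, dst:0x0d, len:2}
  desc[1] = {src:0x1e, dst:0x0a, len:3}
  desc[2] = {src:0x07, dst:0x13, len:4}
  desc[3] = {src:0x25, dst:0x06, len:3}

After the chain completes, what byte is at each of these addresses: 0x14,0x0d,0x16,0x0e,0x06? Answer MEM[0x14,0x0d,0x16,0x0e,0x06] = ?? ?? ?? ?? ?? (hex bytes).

MEM[0x14,0x0d,0x16,0x0e,0x06] = 58 1d 55 53 40

[0] 0x1b->0x0d len=2 : 1d 53
[1] 0x1e->0x0a len=3 : 55 17 8e
[2] 0x07->0x13 len=4 : 9d 58 10 55
[3] 0x25->0x06 len=3 : 40 7e ee
query mem[0x14]=0x58, mem[0x0d]=0x1d, mem[0x16]=0x55, mem[0x0e]=0x53, mem[0x06]=0x40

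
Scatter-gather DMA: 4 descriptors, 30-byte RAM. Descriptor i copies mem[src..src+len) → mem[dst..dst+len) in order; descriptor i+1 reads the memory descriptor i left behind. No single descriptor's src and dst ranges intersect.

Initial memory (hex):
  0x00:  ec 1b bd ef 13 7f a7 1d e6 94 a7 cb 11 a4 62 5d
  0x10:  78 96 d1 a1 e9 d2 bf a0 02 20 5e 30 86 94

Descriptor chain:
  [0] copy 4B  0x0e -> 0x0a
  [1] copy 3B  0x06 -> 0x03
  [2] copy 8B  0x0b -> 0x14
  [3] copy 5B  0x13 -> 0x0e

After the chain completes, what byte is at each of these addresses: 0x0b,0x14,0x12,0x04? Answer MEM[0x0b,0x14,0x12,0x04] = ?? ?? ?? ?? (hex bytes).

MEM[0x0b,0x14,0x12,0x04] = 5d 5d 62 1d

[0] 0x0e->0x0a len=4 : 62 5d 78 96
[1] 0x06->0x03 len=3 : a7 1d e6
[2] 0x0b->0x14 len=8 : 5d 78 96 62 5d 78 96 d1
[3] 0x13->0x0e len=5 : a1 5d 78 96 62
query mem[0x0b]=0x5d, mem[0x14]=0x5d, mem[0x12]=0x62, mem[0x04]=0x1d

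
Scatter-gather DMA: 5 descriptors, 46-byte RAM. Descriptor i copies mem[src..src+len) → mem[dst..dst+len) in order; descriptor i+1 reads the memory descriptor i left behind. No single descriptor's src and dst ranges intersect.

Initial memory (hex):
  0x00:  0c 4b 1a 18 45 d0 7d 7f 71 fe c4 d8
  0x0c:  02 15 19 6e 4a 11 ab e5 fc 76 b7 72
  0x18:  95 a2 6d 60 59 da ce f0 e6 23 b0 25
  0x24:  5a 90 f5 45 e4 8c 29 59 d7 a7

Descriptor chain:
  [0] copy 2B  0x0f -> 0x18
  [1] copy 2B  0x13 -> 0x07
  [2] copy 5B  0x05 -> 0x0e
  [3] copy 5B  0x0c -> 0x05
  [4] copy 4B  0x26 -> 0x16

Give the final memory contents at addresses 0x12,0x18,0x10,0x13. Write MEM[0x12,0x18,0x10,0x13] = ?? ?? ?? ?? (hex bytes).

MEM[0x12,0x18,0x10,0x13] = fe e4 e5 e5

#0 dst[0x18+2] := {0x6e,0x4a}
#1 dst[0x07+2] := {0xe5,0xfc}
#2 dst[0x0e+5] := {0xd0,0x7d,0xe5,0xfc,0xfe}
#3 dst[0x05+5] := {0x02,0x15,0xd0,0x7d,0xe5}
#4 dst[0x16+4] := {0xf5,0x45,0xe4,0x8c}
query mem[0x12]=0xfe, mem[0x18]=0xe4, mem[0x10]=0xe5, mem[0x13]=0xe5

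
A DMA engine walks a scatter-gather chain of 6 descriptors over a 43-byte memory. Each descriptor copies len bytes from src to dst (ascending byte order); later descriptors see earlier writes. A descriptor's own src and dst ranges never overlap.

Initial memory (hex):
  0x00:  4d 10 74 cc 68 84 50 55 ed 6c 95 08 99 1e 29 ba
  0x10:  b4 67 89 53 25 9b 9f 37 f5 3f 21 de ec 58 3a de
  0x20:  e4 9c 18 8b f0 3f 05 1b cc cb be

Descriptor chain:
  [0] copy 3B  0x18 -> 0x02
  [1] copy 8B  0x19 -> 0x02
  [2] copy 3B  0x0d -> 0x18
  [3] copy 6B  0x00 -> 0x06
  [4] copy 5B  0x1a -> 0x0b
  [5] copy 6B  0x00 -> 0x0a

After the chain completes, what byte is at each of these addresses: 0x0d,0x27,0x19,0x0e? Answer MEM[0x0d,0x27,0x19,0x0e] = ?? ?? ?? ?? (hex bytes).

  after D0: wrote 3B at 0x02 = f53f21
  after D1: wrote 8B at 0x02 = 3f21deec583adee4
  after D2: wrote 3B at 0x18 = 1e29ba
  after D3: wrote 6B at 0x06 = 4d103f21deec
  after D4: wrote 5B at 0x0b = badeec583a
  after D5: wrote 6B at 0x0a = 4d103f21deec
query mem[0x0d]=0x21, mem[0x27]=0x1b, mem[0x19]=0x29, mem[0x0e]=0xde

MEM[0x0d,0x27,0x19,0x0e] = 21 1b 29 de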